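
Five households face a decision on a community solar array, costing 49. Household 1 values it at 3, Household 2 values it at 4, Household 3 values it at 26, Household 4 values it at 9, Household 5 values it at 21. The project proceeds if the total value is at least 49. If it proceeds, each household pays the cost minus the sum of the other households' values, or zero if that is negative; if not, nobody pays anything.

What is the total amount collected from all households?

Total value 63 ≥ cost 49, so it is built.
Household 1: others sum to 60; max(0, 49 - 60) = 0.
Household 2: others sum to 59; max(0, 49 - 59) = 0.
Household 3: others sum to 37; max(0, 49 - 37) = 12.
Household 4: others sum to 54; max(0, 49 - 54) = 0.
Household 5: others sum to 42; max(0, 49 - 42) = 7.
Total collected = 0 + 0 + 12 + 0 + 7 = 19.

19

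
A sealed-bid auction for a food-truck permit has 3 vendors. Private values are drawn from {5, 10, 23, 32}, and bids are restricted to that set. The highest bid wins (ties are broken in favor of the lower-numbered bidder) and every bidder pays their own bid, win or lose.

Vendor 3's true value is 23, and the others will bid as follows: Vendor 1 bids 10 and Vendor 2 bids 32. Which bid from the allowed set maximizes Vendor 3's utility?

5

Bid 5: loses but pays 5, utility -5.
Bid 10: loses but pays 10, utility -10.
Bid 23: loses but pays 23, utility -23.
Bid 32: loses but pays 32, utility -32.
The best choice is 5 with utility -5.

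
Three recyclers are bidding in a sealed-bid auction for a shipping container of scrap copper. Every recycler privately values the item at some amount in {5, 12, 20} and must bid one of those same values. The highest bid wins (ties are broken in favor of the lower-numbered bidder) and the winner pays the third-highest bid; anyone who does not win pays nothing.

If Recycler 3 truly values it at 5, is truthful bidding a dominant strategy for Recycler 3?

Check each profile of the others' bids and compare truth against every alternative bid.
Others bid (5, 5): truth gives 0, best alternative gives 0.
Others bid (5, 12): truth gives 0, best alternative gives 0.
Others bid (5, 20): truth gives 0, best alternative gives 0.
Others bid (12, 5): truth gives 0, best alternative gives 0.
Others bid (12, 12): truth gives 0, best alternative gives 0.
Others bid (12, 20): truth gives 0, best alternative gives 0.
(Remaining 3 profiles checked similarly; truth is weakly best in each.)
In every case the truthful bid is at least as good as any alternative, so it is a dominant strategy.

Yes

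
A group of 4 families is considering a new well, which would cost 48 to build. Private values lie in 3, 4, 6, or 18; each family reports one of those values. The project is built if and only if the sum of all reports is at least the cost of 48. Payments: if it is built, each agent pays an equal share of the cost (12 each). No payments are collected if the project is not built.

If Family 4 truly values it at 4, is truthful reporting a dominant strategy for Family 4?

Check each profile of the others' reports and compare truth against every alternative report.
Others report (18, 18, 18): truth gives -8, best alternative gives -8.
Others report (3, 3, 3): truth gives 0, best alternative gives 0.
Others report (3, 3, 4): truth gives 0, best alternative gives 0.
Others report (3, 3, 6): truth gives 0, best alternative gives 0.
Others report (3, 3, 18): truth gives 0, best alternative gives 0.
Others report (3, 4, 3): truth gives 0, best alternative gives 0.
(Remaining 58 profiles checked similarly; truth is weakly best in each.)
In every case the truthful report is at least as good as any alternative, so it is a dominant strategy.

Yes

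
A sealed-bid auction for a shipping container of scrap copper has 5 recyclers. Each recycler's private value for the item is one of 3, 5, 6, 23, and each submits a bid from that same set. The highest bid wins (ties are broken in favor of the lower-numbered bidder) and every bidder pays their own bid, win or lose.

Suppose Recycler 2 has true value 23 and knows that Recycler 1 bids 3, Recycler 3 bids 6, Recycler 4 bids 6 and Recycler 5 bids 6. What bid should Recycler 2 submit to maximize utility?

Bid 3: loses but pays 3, utility -3.
Bid 5: loses but pays 5, utility -5.
Bid 6: wins, pays 6, utility 23 - 6 = 17.
Bid 23: wins, pays 23, utility 23 - 23 = 0.
The best choice is 6 with utility 17.

6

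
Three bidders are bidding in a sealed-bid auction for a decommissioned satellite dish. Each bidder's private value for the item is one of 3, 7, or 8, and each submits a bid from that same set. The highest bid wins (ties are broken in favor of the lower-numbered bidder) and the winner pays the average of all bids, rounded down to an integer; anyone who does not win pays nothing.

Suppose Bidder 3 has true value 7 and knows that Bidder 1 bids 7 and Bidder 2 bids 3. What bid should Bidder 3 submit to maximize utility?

Bid 3: loses, pays 0, utility 0.
Bid 7: loses, pays 0, utility 0.
Bid 8: wins, pays 6, utility 7 - 6 = 1.
The best choice is 8 with utility 1.

8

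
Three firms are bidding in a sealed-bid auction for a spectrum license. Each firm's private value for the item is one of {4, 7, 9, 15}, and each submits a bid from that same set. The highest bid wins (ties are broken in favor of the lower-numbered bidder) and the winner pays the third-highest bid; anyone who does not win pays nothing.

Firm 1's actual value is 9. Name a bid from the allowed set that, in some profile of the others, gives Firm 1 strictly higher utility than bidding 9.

Suppose Firm 2 bids 4 and Firm 3 bids 15.
Bid 9: loses, pays 0, utility 0.
Bid 15: wins, pays 4, utility 9 - 4 = 5.
So bidding 15 beats truth here (5 > 0).

15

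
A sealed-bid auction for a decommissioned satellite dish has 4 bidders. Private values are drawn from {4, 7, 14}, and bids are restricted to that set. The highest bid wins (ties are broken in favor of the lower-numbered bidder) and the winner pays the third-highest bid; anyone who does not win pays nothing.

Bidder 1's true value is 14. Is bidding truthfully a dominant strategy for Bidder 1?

Yes

Check each profile of the others' bids and compare truth against every alternative bid.
Others bid (4, 4, 14): truth gives 10, best alternative gives 0.
Others bid (4, 14, 4): truth gives 10, best alternative gives 0.
Others bid (14, 4, 4): truth gives 10, best alternative gives 0.
Others bid (4, 7, 14): truth gives 7, best alternative gives 0.
Others bid (4, 14, 7): truth gives 7, best alternative gives 0.
Others bid (7, 4, 14): truth gives 7, best alternative gives 0.
(Remaining 21 profiles checked similarly; truth is weakly best in each.)
In every case the truthful bid is at least as good as any alternative, so it is a dominant strategy.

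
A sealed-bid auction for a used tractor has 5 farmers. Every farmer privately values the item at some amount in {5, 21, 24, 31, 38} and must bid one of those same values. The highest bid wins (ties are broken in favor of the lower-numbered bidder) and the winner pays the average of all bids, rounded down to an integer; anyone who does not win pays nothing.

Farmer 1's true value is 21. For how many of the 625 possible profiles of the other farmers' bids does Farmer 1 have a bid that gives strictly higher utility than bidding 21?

Others bid (5, 5, 5, 5): truth gives 13; bid 5 gives 16 > 13. Violating.
Others bid (5, 5, 5, 24): truth gives 0; bid 24 gives 9 > 0. Violating.
Others bid (5, 5, 5, 31): truth gives 0; bid 31 gives 6 > 0. Violating.
Others bid (5, 5, 5, 38): truth gives 0; bid 38 gives 3 > 0. Violating.
Others bid (5, 5, 5, 21): truth gives 10; no alternative beats it.
Others bid (5, 5, 21, 5): truth gives 10; no alternative beats it.
(Checking all 625 profiles: 89 have a profitable deviation, 536 do not.)

89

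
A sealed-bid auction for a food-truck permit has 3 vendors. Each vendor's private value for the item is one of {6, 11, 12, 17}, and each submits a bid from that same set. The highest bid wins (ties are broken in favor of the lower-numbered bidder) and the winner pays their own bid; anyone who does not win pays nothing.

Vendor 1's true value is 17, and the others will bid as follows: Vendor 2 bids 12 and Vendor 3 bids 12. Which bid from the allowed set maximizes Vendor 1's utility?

12

Bid 6: loses, pays 0, utility 0.
Bid 11: loses, pays 0, utility 0.
Bid 12: wins, pays 12, utility 17 - 12 = 5.
Bid 17: wins, pays 17, utility 17 - 17 = 0.
The best choice is 12 with utility 5.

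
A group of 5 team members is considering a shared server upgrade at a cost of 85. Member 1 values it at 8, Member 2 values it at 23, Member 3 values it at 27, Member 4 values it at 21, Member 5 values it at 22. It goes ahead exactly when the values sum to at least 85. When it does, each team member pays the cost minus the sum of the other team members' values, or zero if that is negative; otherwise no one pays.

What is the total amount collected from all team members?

29

Total value 101 ≥ cost 85, so it is built.
Member 1: others sum to 93; max(0, 85 - 93) = 0.
Member 2: others sum to 78; max(0, 85 - 78) = 7.
Member 3: others sum to 74; max(0, 85 - 74) = 11.
Member 4: others sum to 80; max(0, 85 - 80) = 5.
Member 5: others sum to 79; max(0, 85 - 79) = 6.
Total collected = 0 + 7 + 11 + 5 + 6 = 29.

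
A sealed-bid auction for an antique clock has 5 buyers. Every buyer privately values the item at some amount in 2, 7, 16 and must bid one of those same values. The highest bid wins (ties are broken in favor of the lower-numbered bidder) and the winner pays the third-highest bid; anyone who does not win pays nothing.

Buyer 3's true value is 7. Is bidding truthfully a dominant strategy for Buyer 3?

No

Consider the case where Buyer 1 bids 2, Buyer 2 bids 2, Buyer 4 bids 2 and Buyer 5 bids 16.
Truthful bid 7: loses, pays 0, utility 0.
Bid 16 instead: wins, pays 2, utility 7 - 2 = 5.
Since 5 > 0, bidding 16 is strictly better here, so truthful bidding is not dominant.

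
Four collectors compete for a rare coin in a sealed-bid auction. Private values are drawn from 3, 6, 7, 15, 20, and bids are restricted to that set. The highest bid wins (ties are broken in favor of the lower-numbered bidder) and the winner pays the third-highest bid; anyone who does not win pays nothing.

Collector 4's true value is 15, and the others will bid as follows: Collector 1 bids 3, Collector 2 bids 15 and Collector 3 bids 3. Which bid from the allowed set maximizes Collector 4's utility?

Bid 3: loses, pays 0, utility 0.
Bid 6: loses, pays 0, utility 0.
Bid 7: loses, pays 0, utility 0.
Bid 15: loses, pays 0, utility 0.
Bid 20: wins, pays 3, utility 15 - 3 = 12.
The best choice is 20 with utility 12.

20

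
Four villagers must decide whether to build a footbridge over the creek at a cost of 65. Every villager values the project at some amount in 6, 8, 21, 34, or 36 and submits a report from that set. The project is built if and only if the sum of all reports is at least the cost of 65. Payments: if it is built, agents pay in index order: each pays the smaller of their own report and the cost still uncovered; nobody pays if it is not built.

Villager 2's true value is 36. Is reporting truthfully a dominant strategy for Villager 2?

No

Consider the case where Villager 1 reports 6, Villager 3 reports 6 and Villager 4 reports 21.
Truthful report 36: project built, pays 36, utility 36 - 36 = 0.
Report 34 instead: project built, pays 34, utility 36 - 34 = 2.
Since 2 > 0, reporting 34 is strictly better here, so truthful reporting is not dominant.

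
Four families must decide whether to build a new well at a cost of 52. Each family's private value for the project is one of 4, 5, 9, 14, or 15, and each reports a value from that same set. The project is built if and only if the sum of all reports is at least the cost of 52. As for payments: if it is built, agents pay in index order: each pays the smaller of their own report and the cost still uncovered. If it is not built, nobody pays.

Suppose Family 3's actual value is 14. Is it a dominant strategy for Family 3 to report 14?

No

Consider the case where Family 1 reports 14, Family 2 reports 14 and Family 4 reports 15.
Truthful report 14: project built, pays 14, utility 14 - 14 = 0.
Report 9 instead: project built, pays 9, utility 14 - 9 = 5.
Since 5 > 0, reporting 9 is strictly better here, so truthful reporting is not dominant.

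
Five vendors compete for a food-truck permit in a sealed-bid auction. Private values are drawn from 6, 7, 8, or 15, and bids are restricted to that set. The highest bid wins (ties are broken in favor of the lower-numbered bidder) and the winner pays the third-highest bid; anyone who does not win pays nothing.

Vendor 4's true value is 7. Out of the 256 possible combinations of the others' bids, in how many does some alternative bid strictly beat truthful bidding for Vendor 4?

8

Others bid (6, 6, 6, 8): truth gives 0; bid 8 gives 1 > 0. Violating.
Others bid (6, 6, 6, 15): truth gives 0; bid 15 gives 1 > 0. Violating.
Others bid (6, 6, 7, 6): truth gives 0; bid 8 gives 1 > 0. Violating.
Others bid (6, 6, 8, 6): truth gives 0; bid 15 gives 1 > 0. Violating.
Others bid (6, 6, 6, 6): truth gives 1; no alternative beats it.
Others bid (6, 6, 6, 7): truth gives 1; no alternative beats it.
(Checking all 256 profiles: 8 have a profitable deviation, 248 do not.)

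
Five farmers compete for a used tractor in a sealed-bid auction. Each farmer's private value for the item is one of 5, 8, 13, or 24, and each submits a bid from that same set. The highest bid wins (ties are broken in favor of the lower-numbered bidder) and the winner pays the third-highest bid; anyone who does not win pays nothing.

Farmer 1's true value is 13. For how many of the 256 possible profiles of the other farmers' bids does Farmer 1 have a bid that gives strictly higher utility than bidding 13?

32

Others bid (5, 5, 5, 24): truth gives 0; bid 24 gives 8 > 0. Violating.
Others bid (5, 5, 8, 24): truth gives 0; bid 24 gives 5 > 0. Violating.
Others bid (5, 5, 24, 5): truth gives 0; bid 24 gives 8 > 0. Violating.
Others bid (5, 5, 24, 8): truth gives 0; bid 24 gives 5 > 0. Violating.
Others bid (5, 5, 5, 5): truth gives 8; no alternative beats it.
Others bid (5, 5, 5, 8): truth gives 8; no alternative beats it.
(Checking all 256 profiles: 32 have a profitable deviation, 224 do not.)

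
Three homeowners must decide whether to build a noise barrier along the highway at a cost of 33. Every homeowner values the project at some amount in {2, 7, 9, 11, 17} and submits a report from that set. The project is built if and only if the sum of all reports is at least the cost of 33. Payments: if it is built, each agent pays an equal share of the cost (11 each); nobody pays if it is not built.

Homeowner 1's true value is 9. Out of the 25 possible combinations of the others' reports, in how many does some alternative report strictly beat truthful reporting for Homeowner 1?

6

Others report (7, 17): truth gives -2; report 2 gives 0 > -2. Violating.
Others report (9, 17): truth gives -2; report 2 gives 0 > -2. Violating.
Others report (11, 17): truth gives -2; report 2 gives 0 > -2. Violating.
Others report (17, 7): truth gives -2; report 2 gives 0 > -2. Violating.
Others report (2, 2): truth gives 0; no alternative beats it.
Others report (2, 7): truth gives 0; no alternative beats it.
(Checking all 25 profiles: 6 have a profitable deviation, 19 do not.)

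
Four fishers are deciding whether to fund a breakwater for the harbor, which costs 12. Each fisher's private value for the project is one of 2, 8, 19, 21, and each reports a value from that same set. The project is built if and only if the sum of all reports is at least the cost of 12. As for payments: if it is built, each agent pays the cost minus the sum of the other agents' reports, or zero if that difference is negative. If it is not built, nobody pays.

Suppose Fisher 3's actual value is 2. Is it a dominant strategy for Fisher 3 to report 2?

Check each profile of the others' reports and compare truth against every alternative report.
Others report (2, 2, 2): truth gives 0, best alternative gives -4.
Others report (2, 2, 8): truth gives 2, best alternative gives 2.
Others report (2, 2, 19): truth gives 2, best alternative gives 2.
Others report (2, 2, 21): truth gives 2, best alternative gives 2.
Others report (2, 8, 2): truth gives 2, best alternative gives 2.
Others report (2, 8, 8): truth gives 2, best alternative gives 2.
(Remaining 58 profiles checked similarly; truth is weakly best in each.)
In every case the truthful report is at least as good as any alternative, so it is a dominant strategy.

Yes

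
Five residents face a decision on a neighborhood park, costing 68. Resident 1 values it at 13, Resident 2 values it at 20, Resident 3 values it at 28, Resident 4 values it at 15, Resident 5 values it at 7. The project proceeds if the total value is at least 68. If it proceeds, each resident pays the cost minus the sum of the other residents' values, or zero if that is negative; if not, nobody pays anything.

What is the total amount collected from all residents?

Total value 83 ≥ cost 68, so it is built.
Resident 1: others sum to 70; max(0, 68 - 70) = 0.
Resident 2: others sum to 63; max(0, 68 - 63) = 5.
Resident 3: others sum to 55; max(0, 68 - 55) = 13.
Resident 4: others sum to 68; max(0, 68 - 68) = 0.
Resident 5: others sum to 76; max(0, 68 - 76) = 0.
Total collected = 0 + 5 + 13 + 0 + 0 = 18.

18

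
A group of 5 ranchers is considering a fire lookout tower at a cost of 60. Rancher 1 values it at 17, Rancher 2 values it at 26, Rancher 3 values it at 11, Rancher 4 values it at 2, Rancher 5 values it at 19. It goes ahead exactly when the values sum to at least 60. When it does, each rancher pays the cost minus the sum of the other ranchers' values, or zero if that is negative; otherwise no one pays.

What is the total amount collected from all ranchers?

17

Total value 75 ≥ cost 60, so it is built.
Rancher 1: others sum to 58; max(0, 60 - 58) = 2.
Rancher 2: others sum to 49; max(0, 60 - 49) = 11.
Rancher 3: others sum to 64; max(0, 60 - 64) = 0.
Rancher 4: others sum to 73; max(0, 60 - 73) = 0.
Rancher 5: others sum to 56; max(0, 60 - 56) = 4.
Total collected = 2 + 11 + 0 + 0 + 4 = 17.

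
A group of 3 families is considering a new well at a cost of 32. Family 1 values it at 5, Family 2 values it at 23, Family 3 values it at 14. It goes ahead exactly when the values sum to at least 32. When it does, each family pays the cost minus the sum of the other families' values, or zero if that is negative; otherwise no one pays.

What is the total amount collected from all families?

17

Total value 42 ≥ cost 32, so it is built.
Family 1: others sum to 37; max(0, 32 - 37) = 0.
Family 2: others sum to 19; max(0, 32 - 19) = 13.
Family 3: others sum to 28; max(0, 32 - 28) = 4.
Total collected = 0 + 13 + 4 = 17.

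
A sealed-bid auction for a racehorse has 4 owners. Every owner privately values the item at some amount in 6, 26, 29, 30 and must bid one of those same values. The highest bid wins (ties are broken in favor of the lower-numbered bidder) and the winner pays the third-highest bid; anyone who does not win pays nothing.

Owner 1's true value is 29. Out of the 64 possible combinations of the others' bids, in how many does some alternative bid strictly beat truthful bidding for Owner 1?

Others bid (6, 6, 30): truth gives 0; bid 30 gives 23 > 0. Violating.
Others bid (6, 26, 30): truth gives 0; bid 30 gives 3 > 0. Violating.
Others bid (6, 30, 6): truth gives 0; bid 30 gives 23 > 0. Violating.
Others bid (6, 30, 26): truth gives 0; bid 30 gives 3 > 0. Violating.
Others bid (6, 6, 6): truth gives 23; no alternative beats it.
Others bid (6, 6, 26): truth gives 23; no alternative beats it.
(Checking all 64 profiles: 12 have a profitable deviation, 52 do not.)

12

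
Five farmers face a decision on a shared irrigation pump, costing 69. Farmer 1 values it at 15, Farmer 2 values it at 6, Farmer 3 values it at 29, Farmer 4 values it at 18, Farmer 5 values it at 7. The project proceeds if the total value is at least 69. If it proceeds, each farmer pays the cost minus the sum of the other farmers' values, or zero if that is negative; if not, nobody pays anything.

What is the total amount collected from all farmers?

45

Total value 75 ≥ cost 69, so it is built.
Farmer 1: others sum to 60; max(0, 69 - 60) = 9.
Farmer 2: others sum to 69; max(0, 69 - 69) = 0.
Farmer 3: others sum to 46; max(0, 69 - 46) = 23.
Farmer 4: others sum to 57; max(0, 69 - 57) = 12.
Farmer 5: others sum to 68; max(0, 69 - 68) = 1.
Total collected = 9 + 0 + 23 + 12 + 1 = 45.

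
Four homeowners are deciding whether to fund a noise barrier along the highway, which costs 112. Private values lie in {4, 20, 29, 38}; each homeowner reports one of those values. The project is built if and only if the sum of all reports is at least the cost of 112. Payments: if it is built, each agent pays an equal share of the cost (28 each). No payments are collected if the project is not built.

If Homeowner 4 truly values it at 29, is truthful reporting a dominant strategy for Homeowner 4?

No

Consider the case where Homeowner 1 reports 4, Homeowner 2 reports 38 and Homeowner 3 reports 38.
Truthful report 29: project not built, utility 0.
Report 38 instead: project built, pays 28, utility 29 - 28 = 1.
Since 1 > 0, reporting 38 is strictly better here, so truthful reporting is not dominant.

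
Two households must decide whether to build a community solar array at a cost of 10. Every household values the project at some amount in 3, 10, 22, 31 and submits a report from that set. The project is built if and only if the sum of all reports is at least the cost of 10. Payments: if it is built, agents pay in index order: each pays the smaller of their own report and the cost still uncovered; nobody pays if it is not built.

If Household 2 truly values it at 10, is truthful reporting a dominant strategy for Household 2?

Check each profile of the others' reports and compare truth against every alternative report.
Others report (10): truth gives 10, best alternative gives 10.
Others report (22): truth gives 10, best alternative gives 10.
Others report (31): truth gives 10, best alternative gives 10.
Others report (3): truth gives 3, best alternative gives 3.
In every case the truthful report is at least as good as any alternative, so it is a dominant strategy.

Yes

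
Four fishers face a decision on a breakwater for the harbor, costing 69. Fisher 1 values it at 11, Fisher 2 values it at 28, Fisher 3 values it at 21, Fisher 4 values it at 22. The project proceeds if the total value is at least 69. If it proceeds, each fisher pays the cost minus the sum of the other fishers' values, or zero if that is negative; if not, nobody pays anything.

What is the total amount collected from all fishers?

32

Total value 82 ≥ cost 69, so it is built.
Fisher 1: others sum to 71; max(0, 69 - 71) = 0.
Fisher 2: others sum to 54; max(0, 69 - 54) = 15.
Fisher 3: others sum to 61; max(0, 69 - 61) = 8.
Fisher 4: others sum to 60; max(0, 69 - 60) = 9.
Total collected = 0 + 15 + 8 + 9 = 32.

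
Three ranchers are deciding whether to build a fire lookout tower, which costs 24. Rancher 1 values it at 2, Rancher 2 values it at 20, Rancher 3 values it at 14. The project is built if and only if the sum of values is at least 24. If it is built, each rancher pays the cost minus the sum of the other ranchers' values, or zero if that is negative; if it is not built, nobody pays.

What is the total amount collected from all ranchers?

Total value 36 ≥ cost 24, so it is built.
Rancher 1: others sum to 34; max(0, 24 - 34) = 0.
Rancher 2: others sum to 16; max(0, 24 - 16) = 8.
Rancher 3: others sum to 22; max(0, 24 - 22) = 2.
Total collected = 0 + 8 + 2 = 10.

10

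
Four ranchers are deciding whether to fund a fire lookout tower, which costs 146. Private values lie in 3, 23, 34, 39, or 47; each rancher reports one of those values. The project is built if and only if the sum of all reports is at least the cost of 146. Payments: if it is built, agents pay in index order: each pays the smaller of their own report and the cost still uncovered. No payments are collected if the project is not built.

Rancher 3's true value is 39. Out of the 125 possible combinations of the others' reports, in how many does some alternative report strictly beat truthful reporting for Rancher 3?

26

Others report (23, 47, 47): truth gives 0; report 34 gives 5 > 0. Violating.
Others report (34, 34, 47): truth gives 0; report 34 gives 5 > 0. Violating.
Others report (34, 39, 39): truth gives 0; report 34 gives 5 > 0. Violating.
Others report (34, 39, 47): truth gives 0; report 34 gives 5 > 0. Violating.
Others report (3, 3, 3): truth gives 0; no alternative beats it.
Others report (3, 3, 23): truth gives 0; no alternative beats it.
(Checking all 125 profiles: 26 have a profitable deviation, 99 do not.)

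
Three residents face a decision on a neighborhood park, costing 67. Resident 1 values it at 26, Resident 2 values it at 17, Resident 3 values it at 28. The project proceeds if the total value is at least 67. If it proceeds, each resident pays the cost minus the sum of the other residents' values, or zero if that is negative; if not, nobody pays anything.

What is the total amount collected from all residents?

59

Total value 71 ≥ cost 67, so it is built.
Resident 1: others sum to 45; max(0, 67 - 45) = 22.
Resident 2: others sum to 54; max(0, 67 - 54) = 13.
Resident 3: others sum to 43; max(0, 67 - 43) = 24.
Total collected = 22 + 13 + 24 = 59.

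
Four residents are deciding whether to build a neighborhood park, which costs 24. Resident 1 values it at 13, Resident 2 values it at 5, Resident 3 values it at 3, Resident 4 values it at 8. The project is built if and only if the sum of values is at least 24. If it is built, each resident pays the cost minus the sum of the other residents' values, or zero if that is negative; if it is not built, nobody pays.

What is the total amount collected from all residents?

11

Total value 29 ≥ cost 24, so it is built.
Resident 1: others sum to 16; max(0, 24 - 16) = 8.
Resident 2: others sum to 24; max(0, 24 - 24) = 0.
Resident 3: others sum to 26; max(0, 24 - 26) = 0.
Resident 4: others sum to 21; max(0, 24 - 21) = 3.
Total collected = 8 + 0 + 0 + 3 = 11.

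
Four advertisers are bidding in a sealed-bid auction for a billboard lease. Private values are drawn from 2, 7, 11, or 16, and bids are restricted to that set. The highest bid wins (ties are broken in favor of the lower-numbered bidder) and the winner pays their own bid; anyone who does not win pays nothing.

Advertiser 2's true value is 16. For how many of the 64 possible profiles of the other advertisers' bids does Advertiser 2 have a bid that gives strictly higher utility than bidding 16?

Others bid (2, 2, 2): truth gives 0; bid 7 gives 9 > 0. Violating.
Others bid (2, 2, 7): truth gives 0; bid 7 gives 9 > 0. Violating.
Others bid (2, 2, 11): truth gives 0; bid 11 gives 5 > 0. Violating.
Others bid (2, 7, 2): truth gives 0; bid 7 gives 9 > 0. Violating.
Others bid (2, 2, 16): truth gives 0; no alternative beats it.
Others bid (2, 7, 16): truth gives 0; no alternative beats it.
(Checking all 64 profiles: 18 have a profitable deviation, 46 do not.)

18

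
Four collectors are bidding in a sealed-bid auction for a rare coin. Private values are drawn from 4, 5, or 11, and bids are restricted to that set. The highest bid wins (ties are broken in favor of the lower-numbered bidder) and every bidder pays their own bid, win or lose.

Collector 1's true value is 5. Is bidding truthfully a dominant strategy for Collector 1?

Consider the case where Collector 2 bids 4, Collector 3 bids 4 and Collector 4 bids 4.
Truthful bid 5: wins, pays 5, utility 5 - 5 = 0.
Bid 4 instead: wins, pays 4, utility 5 - 4 = 1.
Since 1 > 0, bidding 4 is strictly better here, so truthful bidding is not dominant.

No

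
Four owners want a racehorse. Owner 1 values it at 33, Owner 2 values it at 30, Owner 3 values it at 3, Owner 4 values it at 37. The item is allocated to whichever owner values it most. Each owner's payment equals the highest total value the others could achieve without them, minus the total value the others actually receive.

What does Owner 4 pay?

Owner 4 has the highest value and receives the item.
Without Owner 4, the item would go to the next-highest value, 33, so the others could achieve 33.
With Owner 4 present and winning, the others receive nothing, so their total is 0.
Payment = 33 - 0 = 33.

33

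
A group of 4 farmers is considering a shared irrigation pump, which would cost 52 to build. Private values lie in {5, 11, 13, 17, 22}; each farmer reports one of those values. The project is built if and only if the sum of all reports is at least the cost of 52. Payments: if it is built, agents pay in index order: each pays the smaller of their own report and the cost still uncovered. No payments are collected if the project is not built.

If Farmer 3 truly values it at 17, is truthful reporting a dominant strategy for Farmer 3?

No

Consider the case where Farmer 1 reports 5, Farmer 2 reports 13 and Farmer 4 reports 22.
Truthful report 17: project built, pays 17, utility 17 - 17 = 0.
Report 13 instead: project built, pays 13, utility 17 - 13 = 4.
Since 4 > 0, reporting 13 is strictly better here, so truthful reporting is not dominant.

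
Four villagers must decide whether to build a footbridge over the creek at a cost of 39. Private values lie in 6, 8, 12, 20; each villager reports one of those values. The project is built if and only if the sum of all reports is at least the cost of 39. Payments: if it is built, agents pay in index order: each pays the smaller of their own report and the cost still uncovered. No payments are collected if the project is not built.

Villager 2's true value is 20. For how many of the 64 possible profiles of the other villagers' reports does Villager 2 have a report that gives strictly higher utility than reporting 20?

47

Others report (6, 6, 20): truth gives 0; report 8 gives 12 > 0. Violating.
Others report (6, 8, 20): truth gives 0; report 6 gives 14 > 0. Violating.
Others report (6, 12, 12): truth gives 0; report 12 gives 8 > 0. Violating.
Others report (6, 12, 20): truth gives 0; report 6 gives 14 > 0. Violating.
Others report (6, 6, 6): truth gives 0; no alternative beats it.
Others report (6, 6, 8): truth gives 0; no alternative beats it.
(Checking all 64 profiles: 47 have a profitable deviation, 17 do not.)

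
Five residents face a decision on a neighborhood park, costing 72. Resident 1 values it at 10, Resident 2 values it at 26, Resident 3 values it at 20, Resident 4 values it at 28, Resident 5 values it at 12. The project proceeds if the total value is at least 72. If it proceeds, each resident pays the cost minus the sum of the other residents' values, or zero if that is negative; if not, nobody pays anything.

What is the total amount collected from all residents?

6

Total value 96 ≥ cost 72, so it is built.
Resident 1: others sum to 86; max(0, 72 - 86) = 0.
Resident 2: others sum to 70; max(0, 72 - 70) = 2.
Resident 3: others sum to 76; max(0, 72 - 76) = 0.
Resident 4: others sum to 68; max(0, 72 - 68) = 4.
Resident 5: others sum to 84; max(0, 72 - 84) = 0.
Total collected = 0 + 2 + 0 + 4 + 0 = 6.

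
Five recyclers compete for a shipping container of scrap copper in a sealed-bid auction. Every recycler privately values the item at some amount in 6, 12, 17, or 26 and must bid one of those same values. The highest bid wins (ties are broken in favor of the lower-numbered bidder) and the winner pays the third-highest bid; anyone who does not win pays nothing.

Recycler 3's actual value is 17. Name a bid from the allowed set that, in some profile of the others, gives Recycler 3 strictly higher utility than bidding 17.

Suppose Recycler 1 bids 6, Recycler 2 bids 6, Recycler 4 bids 6 and Recycler 5 bids 26.
Bid 17: loses, pays 0, utility 0.
Bid 26: wins, pays 6, utility 17 - 6 = 11.
So bidding 26 beats truth here (11 > 0).

26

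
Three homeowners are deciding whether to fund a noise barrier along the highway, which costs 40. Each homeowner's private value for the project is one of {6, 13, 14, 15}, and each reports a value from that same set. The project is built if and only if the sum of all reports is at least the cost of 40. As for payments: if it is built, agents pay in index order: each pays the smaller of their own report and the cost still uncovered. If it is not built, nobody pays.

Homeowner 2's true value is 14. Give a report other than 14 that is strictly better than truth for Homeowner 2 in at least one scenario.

13

Suppose Homeowner 1 reports 13 and Homeowner 3 reports 14.
Report 14: project built, pays 14, utility 14 - 14 = 0.
Report 13: project built, pays 13, utility 14 - 13 = 1.
So reporting 13 beats truth here (1 > 0).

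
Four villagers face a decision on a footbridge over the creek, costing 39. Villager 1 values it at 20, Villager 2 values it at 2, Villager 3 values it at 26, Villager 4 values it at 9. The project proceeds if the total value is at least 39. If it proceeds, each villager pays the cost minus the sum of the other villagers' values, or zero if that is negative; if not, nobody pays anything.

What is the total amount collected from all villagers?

Total value 57 ≥ cost 39, so it is built.
Villager 1: others sum to 37; max(0, 39 - 37) = 2.
Villager 2: others sum to 55; max(0, 39 - 55) = 0.
Villager 3: others sum to 31; max(0, 39 - 31) = 8.
Villager 4: others sum to 48; max(0, 39 - 48) = 0.
Total collected = 2 + 0 + 8 + 0 = 10.

10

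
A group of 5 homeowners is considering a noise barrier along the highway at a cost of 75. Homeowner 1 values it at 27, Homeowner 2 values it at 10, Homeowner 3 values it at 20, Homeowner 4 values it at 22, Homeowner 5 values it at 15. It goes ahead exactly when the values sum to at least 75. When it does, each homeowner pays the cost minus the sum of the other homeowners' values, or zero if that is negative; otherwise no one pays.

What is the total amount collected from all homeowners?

12

Total value 94 ≥ cost 75, so it is built.
Homeowner 1: others sum to 67; max(0, 75 - 67) = 8.
Homeowner 2: others sum to 84; max(0, 75 - 84) = 0.
Homeowner 3: others sum to 74; max(0, 75 - 74) = 1.
Homeowner 4: others sum to 72; max(0, 75 - 72) = 3.
Homeowner 5: others sum to 79; max(0, 75 - 79) = 0.
Total collected = 8 + 0 + 1 + 3 + 0 = 12.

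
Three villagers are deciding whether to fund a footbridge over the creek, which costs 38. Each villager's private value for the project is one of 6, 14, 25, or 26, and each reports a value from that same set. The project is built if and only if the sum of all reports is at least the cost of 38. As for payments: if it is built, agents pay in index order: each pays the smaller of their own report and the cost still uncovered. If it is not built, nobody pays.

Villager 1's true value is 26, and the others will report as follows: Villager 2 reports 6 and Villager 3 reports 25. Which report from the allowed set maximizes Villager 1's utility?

14

Report 6: project not built, utility 0.
Report 14: project built, pays 14, utility 26 - 14 = 12.
Report 25: project built, pays 25, utility 26 - 25 = 1.
Report 26: project built, pays 26, utility 26 - 26 = 0.
The best choice is 14 with utility 12.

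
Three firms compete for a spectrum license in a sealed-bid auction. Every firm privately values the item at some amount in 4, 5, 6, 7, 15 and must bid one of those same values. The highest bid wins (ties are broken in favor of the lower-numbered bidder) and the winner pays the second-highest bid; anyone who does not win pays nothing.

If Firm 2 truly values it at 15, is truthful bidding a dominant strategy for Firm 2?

Yes

Check each profile of the others' bids and compare truth against every alternative bid.
Others bid (7, 4): truth gives 8, best alternative gives 0.
Others bid (7, 5): truth gives 8, best alternative gives 0.
Others bid (7, 6): truth gives 8, best alternative gives 0.
Others bid (7, 7): truth gives 8, best alternative gives 0.
Others bid (4, 4): truth gives 11, best alternative gives 11.
Others bid (4, 5): truth gives 10, best alternative gives 10.
(Remaining 19 profiles checked similarly; truth is weakly best in each.)
In every case the truthful bid is at least as good as any alternative, so it is a dominant strategy.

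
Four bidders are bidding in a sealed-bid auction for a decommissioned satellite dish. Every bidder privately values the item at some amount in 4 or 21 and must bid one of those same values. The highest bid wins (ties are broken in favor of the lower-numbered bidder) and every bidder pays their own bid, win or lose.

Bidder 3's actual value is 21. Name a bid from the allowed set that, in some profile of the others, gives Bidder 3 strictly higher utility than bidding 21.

Suppose Bidder 1 bids 4, Bidder 2 bids 21 and Bidder 4 bids 4.
Bid 21: loses but pays 21, utility -21.
Bid 4: loses but pays 4, utility -4.
So bidding 4 beats truth here (-4 > -21).

4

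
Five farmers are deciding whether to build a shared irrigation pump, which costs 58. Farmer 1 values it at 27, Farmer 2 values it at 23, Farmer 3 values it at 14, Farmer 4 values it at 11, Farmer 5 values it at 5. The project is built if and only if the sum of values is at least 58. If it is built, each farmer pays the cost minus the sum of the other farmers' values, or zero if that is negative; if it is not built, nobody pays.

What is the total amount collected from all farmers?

Total value 80 ≥ cost 58, so it is built.
Farmer 1: others sum to 53; max(0, 58 - 53) = 5.
Farmer 2: others sum to 57; max(0, 58 - 57) = 1.
Farmer 3: others sum to 66; max(0, 58 - 66) = 0.
Farmer 4: others sum to 69; max(0, 58 - 69) = 0.
Farmer 5: others sum to 75; max(0, 58 - 75) = 0.
Total collected = 5 + 1 + 0 + 0 + 0 = 6.

6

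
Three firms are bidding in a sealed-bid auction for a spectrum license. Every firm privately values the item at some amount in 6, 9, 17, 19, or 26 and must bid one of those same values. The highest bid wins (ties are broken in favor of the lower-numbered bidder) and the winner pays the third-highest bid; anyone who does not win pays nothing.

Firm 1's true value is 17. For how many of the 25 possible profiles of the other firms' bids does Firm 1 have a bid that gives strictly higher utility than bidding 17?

8

Others bid (6, 19): truth gives 0; bid 19 gives 11 > 0. Violating.
Others bid (6, 26): truth gives 0; bid 26 gives 11 > 0. Violating.
Others bid (9, 19): truth gives 0; bid 19 gives 8 > 0. Violating.
Others bid (9, 26): truth gives 0; bid 26 gives 8 > 0. Violating.
Others bid (6, 6): truth gives 11; no alternative beats it.
Others bid (6, 9): truth gives 11; no alternative beats it.
(Checking all 25 profiles: 8 have a profitable deviation, 17 do not.)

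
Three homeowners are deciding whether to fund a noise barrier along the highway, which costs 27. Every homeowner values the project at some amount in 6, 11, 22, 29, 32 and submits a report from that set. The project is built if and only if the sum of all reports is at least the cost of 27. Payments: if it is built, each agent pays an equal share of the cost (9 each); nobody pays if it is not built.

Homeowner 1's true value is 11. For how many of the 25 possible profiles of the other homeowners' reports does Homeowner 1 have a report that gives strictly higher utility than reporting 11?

Others report (6, 6): truth gives 0; report 22 gives 2 > 0. Violating.
Others report (6, 11): truth gives 2; no alternative beats it.
Others report (6, 22): truth gives 2; no alternative beats it.
(Checking all 25 profiles: 1 has a profitable deviation, 24 do not.)

1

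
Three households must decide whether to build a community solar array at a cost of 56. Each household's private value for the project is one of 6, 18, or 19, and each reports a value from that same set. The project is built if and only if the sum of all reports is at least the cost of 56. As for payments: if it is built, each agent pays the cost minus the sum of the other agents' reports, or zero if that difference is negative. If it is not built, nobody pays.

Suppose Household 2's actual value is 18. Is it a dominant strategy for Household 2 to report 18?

Yes

Check each profile of the others' reports and compare truth against every alternative report.
Others report (6, 6): truth gives 0, best alternative gives 0.
Others report (6, 18): truth gives 0, best alternative gives 0.
Others report (6, 19): truth gives 0, best alternative gives 0.
Others report (18, 6): truth gives 0, best alternative gives 0.
Others report (18, 18): truth gives 0, best alternative gives 0.
Others report (18, 19): truth gives 0, best alternative gives 0.
(Remaining 3 profiles checked similarly; truth is weakly best in each.)
In every case the truthful report is at least as good as any alternative, so it is a dominant strategy.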